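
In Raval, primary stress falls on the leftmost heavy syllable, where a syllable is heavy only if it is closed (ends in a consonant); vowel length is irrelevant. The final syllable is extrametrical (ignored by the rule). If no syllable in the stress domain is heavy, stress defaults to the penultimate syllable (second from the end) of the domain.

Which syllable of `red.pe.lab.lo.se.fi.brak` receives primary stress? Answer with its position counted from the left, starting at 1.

1

The final syllable (7, brak) is extrametrical; the stress domain is syllables 1–6.
Weights: 1 red H, 2 pe L, 3 lab H, 4 lo L, 5 se L, 6 fi L.
Heavy syllables in the domain: 1, 3. The leftmost is syllable 1 (red).
Primary stress: syllable 1 → ˈred.pe.lab.lo.se.fi.brak.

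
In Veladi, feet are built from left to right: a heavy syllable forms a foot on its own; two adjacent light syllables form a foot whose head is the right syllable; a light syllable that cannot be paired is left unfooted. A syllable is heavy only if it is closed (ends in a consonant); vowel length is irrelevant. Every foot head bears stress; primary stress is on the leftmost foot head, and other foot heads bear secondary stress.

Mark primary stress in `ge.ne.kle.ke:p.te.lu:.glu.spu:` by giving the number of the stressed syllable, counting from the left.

Weights: 1 ge L, 2 ne L, 3 kle L, 4 ke:p H, 5 te L, 6 lu: L, 7 glu L, 8 spu: L.
Parse left to right (heavy = foot alone; LL = one foot; stranded L unfooted): (ge.ˈne) kle (ˈke:p) (te.ˈlu:) (glu.ˈspu:).
Foot heads: 2, 4, 6, 8.
Primary stress on the leftmost head = syllable 2.
Primary stress: syllable 2 → ge.ˈne.kle.ke:p.te.lu:.glu.spu:.

2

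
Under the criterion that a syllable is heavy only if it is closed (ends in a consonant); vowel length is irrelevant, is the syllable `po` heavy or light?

`po`: short vowel, open (no coda). Open (no coda) → light.

light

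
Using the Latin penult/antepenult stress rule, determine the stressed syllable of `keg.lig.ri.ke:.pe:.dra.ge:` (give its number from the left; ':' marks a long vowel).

Classical Latin: stress the penult if heavy (long vowel or closed), else the antepenult.
Weights: 5 pe: H, 6 dra L, 7 ge: H.
The penult (syllable 6, dra) is light, so stress falls on the antepenult (syllable 5, pe:).
Stress on syllable 5: keg.lig.ri.ke:.ˈpe:.dra.ge:.

5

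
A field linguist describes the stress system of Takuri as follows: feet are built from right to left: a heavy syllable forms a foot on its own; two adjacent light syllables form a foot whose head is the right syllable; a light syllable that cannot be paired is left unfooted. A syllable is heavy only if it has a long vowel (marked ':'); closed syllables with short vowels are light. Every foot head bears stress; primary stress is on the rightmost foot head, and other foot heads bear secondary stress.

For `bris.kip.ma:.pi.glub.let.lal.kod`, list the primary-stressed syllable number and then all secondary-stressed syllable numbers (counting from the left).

primary 8, secondary 2, 3, 6

Weights: 1 bris L, 2 kip L, 3 ma: H, 4 pi L, 5 glub L, 6 let L, 7 lal L, 8 kod L.
Parse right to left (heavy = foot alone; LL = one foot; stranded L unfooted): (bris.ˈkip) (ˈma:) pi (glub.ˈlet) (lal.ˈkod).
Foot heads: 2, 3, 6, 8.
Primary stress on the rightmost head = syllable 8.
Secondary stress on 2, 3, 6: bris.ˌkip.ˌma:.pi.glub.ˌlet.lal.ˈkod.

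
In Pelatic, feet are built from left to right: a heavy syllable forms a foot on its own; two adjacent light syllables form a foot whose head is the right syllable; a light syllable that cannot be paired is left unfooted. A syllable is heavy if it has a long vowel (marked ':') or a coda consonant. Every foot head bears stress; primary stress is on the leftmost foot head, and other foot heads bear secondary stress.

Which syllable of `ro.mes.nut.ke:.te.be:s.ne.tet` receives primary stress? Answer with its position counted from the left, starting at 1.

2

Weights: 1 ro L, 2 mes H, 3 nut H, 4 ke: H, 5 te L, 6 be:s H, 7 ne L, 8 tet H.
Parse left to right (heavy = foot alone; LL = one foot; stranded L unfooted): ro (ˈmes) (ˈnut) (ˈke:) te (ˈbe:s) ne (ˈtet).
Foot heads: 2, 3, 4, 6, 8.
Primary stress on the leftmost head = syllable 2.
Primary stress: syllable 2 → ro.ˈmes.nut.ke:.te.be:s.ne.tet.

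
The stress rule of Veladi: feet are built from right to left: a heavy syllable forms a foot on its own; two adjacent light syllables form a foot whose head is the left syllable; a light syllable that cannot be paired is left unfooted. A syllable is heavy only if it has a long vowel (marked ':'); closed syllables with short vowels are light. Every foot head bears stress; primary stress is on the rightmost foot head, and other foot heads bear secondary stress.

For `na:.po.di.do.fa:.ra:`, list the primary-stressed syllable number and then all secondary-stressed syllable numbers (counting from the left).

Weights: 1 na: H, 2 po L, 3 di L, 4 do L, 5 fa: H, 6 ra: H.
Parse right to left (heavy = foot alone; LL = one foot; stranded L unfooted): (ˈna:) po (ˈdi.do) (ˈfa:) (ˈra:).
Foot heads: 1, 3, 5, 6.
Primary stress on the rightmost head = syllable 6.
Secondary stress on 1, 3, 5: ˌna:.po.ˌdi.do.ˌfa:.ˈra:.

primary 6, secondary 1, 3, 5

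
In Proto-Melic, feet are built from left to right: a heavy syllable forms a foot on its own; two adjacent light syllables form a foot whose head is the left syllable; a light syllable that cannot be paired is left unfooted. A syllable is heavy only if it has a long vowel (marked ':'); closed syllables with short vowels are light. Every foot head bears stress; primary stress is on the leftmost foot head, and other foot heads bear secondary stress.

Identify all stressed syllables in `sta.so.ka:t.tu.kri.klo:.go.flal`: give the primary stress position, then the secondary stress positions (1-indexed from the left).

Weights: 1 sta L, 2 so L, 3 ka:t H, 4 tu L, 5 kri L, 6 klo: H, 7 go L, 8 flal L.
Parse left to right (heavy = foot alone; LL = one foot; stranded L unfooted): (ˈsta.so) (ˈka:t) (ˈtu.kri) (ˈklo:) (ˈgo.flal).
Foot heads: 1, 3, 4, 6, 7.
Primary stress on the leftmost head = syllable 1.
Secondary stress on 3, 4, 6, 7: ˈsta.so.ˌka:t.ˌtu.kri.ˌklo:.ˌgo.flal.

primary 1, secondary 3, 4, 6, 7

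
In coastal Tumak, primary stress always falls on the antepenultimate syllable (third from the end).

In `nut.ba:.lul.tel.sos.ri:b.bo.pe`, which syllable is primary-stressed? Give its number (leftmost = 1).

6

The word has 8 syllables; the antepenultimate syllable (third from the end) is syllable 6 (ri:b).
Primary stress: syllable 6 → nut.ba:.lul.tel.sos.ˈri:b.bo.pe.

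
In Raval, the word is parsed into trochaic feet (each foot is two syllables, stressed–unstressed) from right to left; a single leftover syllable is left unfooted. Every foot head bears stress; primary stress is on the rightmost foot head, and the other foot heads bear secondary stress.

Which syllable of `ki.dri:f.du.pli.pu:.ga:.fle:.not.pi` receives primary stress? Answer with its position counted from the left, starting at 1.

Parse right to left into trochaic (ˈσσ) feet: ki (ˈdri:f.du) (ˈpli.pu:) (ˈga:.fle:) (ˈnot.pi). Syllable 1 is left unfooted.
Foot heads (stressed positions): 2, 4, 6, 8.
End Rule Rightmost: primary stress on the rightmost head = syllable 8.
Primary stress: syllable 8 → ki.dri:f.du.pli.pu:.ga:.fle:.ˈnot.pi.

8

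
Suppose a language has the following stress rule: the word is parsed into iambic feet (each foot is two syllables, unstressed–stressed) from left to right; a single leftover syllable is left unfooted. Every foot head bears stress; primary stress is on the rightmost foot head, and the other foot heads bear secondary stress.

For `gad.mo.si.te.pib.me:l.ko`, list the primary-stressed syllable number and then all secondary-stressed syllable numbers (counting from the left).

Parse left to right into iambic (σˈσ) feet: (gad.ˈmo) (si.ˈte) (pib.ˈme:l) ko. Syllable 7 is left unfooted.
Foot heads (stressed positions): 2, 4, 6.
End Rule Rightmost: primary stress on the rightmost head = syllable 6.
Secondary stress on 2, 4: gad.ˌmo.si.ˌte.pib.ˈme:l.ko.

primary 6, secondary 2, 4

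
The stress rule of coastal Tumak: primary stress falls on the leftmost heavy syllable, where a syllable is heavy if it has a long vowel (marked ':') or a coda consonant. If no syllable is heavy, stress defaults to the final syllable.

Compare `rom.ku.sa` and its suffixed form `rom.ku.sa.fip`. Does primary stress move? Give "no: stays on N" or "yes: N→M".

no: stays on 1

Base `rom.ku.sa` (3 syllables):
  Weights: 1 rom H, 2 ku L, 3 sa L.
  Heavy syllables in the domain: 1. The leftmost is syllable 1 (rom).
  → primary stress on syllable 1.
Suffixed `rom.ku.sa.fip` (4 syllables):
  Weights: 1 rom H, 2 ku L, 3 sa L, 4 fip H.
  Heavy syllables in the domain: 1, 4. The leftmost is syllable 1 (rom).
  → primary stress on syllable 1.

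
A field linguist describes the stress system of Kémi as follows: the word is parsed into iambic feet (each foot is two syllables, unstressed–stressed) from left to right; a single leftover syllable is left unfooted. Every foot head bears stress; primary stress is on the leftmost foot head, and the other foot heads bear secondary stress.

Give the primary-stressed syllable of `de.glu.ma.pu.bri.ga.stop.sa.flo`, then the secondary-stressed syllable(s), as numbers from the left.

Parse left to right into iambic (σˈσ) feet: (de.ˈglu) (ma.ˈpu) (bri.ˈga) (stop.ˈsa) flo. Syllable 9 is left unfooted.
Foot heads (stressed positions): 2, 4, 6, 8.
End Rule Leftmost: primary stress on the leftmost head = syllable 2.
Secondary stress on 4, 6, 8: de.ˈglu.ma.ˌpu.bri.ˌga.stop.ˌsa.flo.

primary 2, secondary 4, 6, 8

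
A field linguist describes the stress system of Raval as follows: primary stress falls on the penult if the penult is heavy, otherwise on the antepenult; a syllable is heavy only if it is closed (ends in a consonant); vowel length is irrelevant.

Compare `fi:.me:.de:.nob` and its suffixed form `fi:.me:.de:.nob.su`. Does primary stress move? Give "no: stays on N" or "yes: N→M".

Base `fi:.me:.de:.nob` (4 syllables):
  Weights: 2 me: L, 3 de: L, 4 nob H.
  The penult (syllable 3, de:) is light, so stress falls on the antepenult (syllable 2, me:).
  → primary stress on syllable 2.
Suffixed `fi:.me:.de:.nob.su` (5 syllables):
  Weights: 3 de: L, 4 nob H, 5 su L.
  The penult (syllable 4, nob) is heavy, so it takes stress.
  → primary stress on syllable 4.

yes: 2→4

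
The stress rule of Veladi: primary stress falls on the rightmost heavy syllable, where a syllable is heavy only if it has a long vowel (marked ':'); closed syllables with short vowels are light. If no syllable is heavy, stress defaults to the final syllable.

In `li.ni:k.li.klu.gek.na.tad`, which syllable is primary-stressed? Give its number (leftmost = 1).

Weights: 1 li L, 2 ni:k H, 3 li L, 4 klu L, 5 gek L, 6 na L, 7 tad L.
Heavy syllables in the domain: 2. The rightmost is syllable 2 (ni:k).
Primary stress: syllable 2 → li.ˈni:k.li.klu.gek.na.tad.

2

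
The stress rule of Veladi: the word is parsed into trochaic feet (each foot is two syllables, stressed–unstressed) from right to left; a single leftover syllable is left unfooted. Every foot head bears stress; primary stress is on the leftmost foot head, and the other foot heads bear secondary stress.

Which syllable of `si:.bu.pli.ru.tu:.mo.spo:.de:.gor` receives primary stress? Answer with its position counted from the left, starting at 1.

Parse right to left into trochaic (ˈσσ) feet: si: (ˈbu.pli) (ˈru.tu:) (ˈmo.spo:) (ˈde:.gor). Syllable 1 is left unfooted.
Foot heads (stressed positions): 2, 4, 6, 8.
End Rule Leftmost: primary stress on the leftmost head = syllable 2.
Primary stress: syllable 2 → si:.ˈbu.pli.ru.tu:.mo.spo:.de:.gor.

2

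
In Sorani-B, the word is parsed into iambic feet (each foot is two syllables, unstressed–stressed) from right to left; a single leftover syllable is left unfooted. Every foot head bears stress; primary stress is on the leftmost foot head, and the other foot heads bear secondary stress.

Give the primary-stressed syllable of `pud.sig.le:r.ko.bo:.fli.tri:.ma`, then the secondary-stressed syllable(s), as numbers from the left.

primary 2, secondary 4, 6, 8

Parse right to left into iambic (σˈσ) feet: (pud.ˈsig) (le:r.ˈko) (bo:.ˈfli) (tri:.ˈma).
Foot heads (stressed positions): 2, 4, 6, 8.
End Rule Leftmost: primary stress on the leftmost head = syllable 2.
Secondary stress on 4, 6, 8: pud.ˈsig.le:r.ˌko.bo:.ˌfli.tri:.ˌma.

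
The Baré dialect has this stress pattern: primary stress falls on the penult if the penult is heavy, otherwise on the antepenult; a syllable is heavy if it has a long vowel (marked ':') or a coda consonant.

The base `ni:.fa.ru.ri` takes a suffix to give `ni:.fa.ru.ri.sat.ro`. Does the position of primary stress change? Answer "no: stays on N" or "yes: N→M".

Base `ni:.fa.ru.ri` (4 syllables):
  Weights: 2 fa L, 3 ru L, 4 ri L.
  The penult (syllable 3, ru) is light, so stress falls on the antepenult (syllable 2, fa).
  → primary stress on syllable 2.
Suffixed `ni:.fa.ru.ri.sat.ro` (6 syllables):
  Weights: 4 ri L, 5 sat H, 6 ro L.
  The penult (syllable 5, sat) is heavy, so it takes stress.
  → primary stress on syllable 5.

yes: 2→5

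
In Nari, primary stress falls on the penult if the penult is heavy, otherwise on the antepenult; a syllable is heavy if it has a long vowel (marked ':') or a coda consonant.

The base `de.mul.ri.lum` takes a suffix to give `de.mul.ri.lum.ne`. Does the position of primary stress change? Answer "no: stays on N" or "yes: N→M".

Base `de.mul.ri.lum` (4 syllables):
  Weights: 2 mul H, 3 ri L, 4 lum H.
  The penult (syllable 3, ri) is light, so stress falls on the antepenult (syllable 2, mul).
  → primary stress on syllable 2.
Suffixed `de.mul.ri.lum.ne` (5 syllables):
  Weights: 3 ri L, 4 lum H, 5 ne L.
  The penult (syllable 4, lum) is heavy, so it takes stress.
  → primary stress on syllable 4.

yes: 2→4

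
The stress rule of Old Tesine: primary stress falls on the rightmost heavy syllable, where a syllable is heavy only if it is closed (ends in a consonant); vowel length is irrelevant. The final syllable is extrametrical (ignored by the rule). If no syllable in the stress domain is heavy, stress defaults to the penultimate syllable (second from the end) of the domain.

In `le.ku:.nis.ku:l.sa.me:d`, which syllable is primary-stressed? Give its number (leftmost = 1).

4

The final syllable (6, me:d) is extrametrical; the stress domain is syllables 1–5.
Weights: 1 le L, 2 ku: L, 3 nis H, 4 ku:l H, 5 sa L.
Heavy syllables in the domain: 3, 4. The rightmost is syllable 4 (ku:l).
Primary stress: syllable 4 → le.ku:.nis.ˈku:l.sa.me:d.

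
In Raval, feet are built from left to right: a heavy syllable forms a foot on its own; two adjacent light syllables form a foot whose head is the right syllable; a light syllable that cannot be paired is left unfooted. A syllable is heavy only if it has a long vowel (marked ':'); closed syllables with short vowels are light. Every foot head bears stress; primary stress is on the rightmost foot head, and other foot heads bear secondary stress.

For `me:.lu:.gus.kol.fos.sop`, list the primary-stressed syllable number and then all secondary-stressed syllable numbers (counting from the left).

primary 6, secondary 1, 2, 4

Weights: 1 me: H, 2 lu: H, 3 gus L, 4 kol L, 5 fos L, 6 sop L.
Parse left to right (heavy = foot alone; LL = one foot; stranded L unfooted): (ˈme:) (ˈlu:) (gus.ˈkol) (fos.ˈsop).
Foot heads: 1, 2, 4, 6.
Primary stress on the rightmost head = syllable 6.
Secondary stress on 1, 2, 4: ˌme:.ˌlu:.gus.ˌkol.fos.ˈsop.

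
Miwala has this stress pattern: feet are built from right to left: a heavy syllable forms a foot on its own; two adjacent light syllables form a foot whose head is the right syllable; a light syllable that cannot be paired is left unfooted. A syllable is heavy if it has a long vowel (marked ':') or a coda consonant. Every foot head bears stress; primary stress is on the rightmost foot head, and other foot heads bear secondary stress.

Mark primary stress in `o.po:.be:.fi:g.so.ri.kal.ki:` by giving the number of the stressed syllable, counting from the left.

Weights: 1 o L, 2 po: H, 3 be: H, 4 fi:g H, 5 so L, 6 ri L, 7 kal H, 8 ki: H.
Parse right to left (heavy = foot alone; LL = one foot; stranded L unfooted): o (ˈpo:) (ˈbe:) (ˈfi:g) (so.ˈri) (ˈkal) (ˈki:).
Foot heads: 2, 3, 4, 6, 7, 8.
Primary stress on the rightmost head = syllable 8.
Primary stress: syllable 8 → o.po:.be:.fi:g.so.ri.kal.ˈki:.

8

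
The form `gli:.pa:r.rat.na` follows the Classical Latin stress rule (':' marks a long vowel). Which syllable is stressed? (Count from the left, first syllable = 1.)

3

Classical Latin: stress the penult if heavy (long vowel or closed), else the antepenult.
Weights: 2 pa:r H, 3 rat H, 4 na L.
The penult (syllable 3, rat) is heavy, so it takes stress.
Stress on syllable 3: gli:.pa:r.ˈrat.na.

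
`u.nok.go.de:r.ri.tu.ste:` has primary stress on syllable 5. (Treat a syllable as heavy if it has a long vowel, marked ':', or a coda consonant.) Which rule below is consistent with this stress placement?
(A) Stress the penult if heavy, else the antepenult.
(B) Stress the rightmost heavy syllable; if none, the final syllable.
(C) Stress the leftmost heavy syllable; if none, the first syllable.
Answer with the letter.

Rule A → syllable 5 ✓.
Rule B → syllable 7 (observed: 5).
Rule C → syllable 2 (observed: 5).

A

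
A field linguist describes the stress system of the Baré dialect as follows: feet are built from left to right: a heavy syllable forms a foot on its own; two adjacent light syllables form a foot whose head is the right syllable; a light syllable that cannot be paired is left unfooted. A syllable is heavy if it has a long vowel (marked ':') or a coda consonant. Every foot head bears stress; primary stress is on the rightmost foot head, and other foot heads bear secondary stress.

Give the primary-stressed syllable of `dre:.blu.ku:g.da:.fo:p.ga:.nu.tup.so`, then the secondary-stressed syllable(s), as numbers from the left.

Weights: 1 dre: H, 2 blu L, 3 ku:g H, 4 da: H, 5 fo:p H, 6 ga: H, 7 nu L, 8 tup H, 9 so L.
Parse left to right (heavy = foot alone; LL = one foot; stranded L unfooted): (ˈdre:) blu (ˈku:g) (ˈda:) (ˈfo:p) (ˈga:) nu (ˈtup) so.
Foot heads: 1, 3, 4, 5, 6, 8.
Primary stress on the rightmost head = syllable 8.
Secondary stress on 1, 3, 4, 5, 6: ˌdre:.blu.ˌku:g.ˌda:.ˌfo:p.ˌga:.nu.ˈtup.so.

primary 8, secondary 1, 3, 4, 5, 6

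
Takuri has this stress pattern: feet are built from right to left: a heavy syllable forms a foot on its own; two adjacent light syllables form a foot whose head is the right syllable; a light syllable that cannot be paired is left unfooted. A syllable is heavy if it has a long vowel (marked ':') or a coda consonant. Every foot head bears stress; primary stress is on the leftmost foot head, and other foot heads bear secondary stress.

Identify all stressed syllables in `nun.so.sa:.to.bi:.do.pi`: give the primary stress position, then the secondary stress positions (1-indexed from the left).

primary 1, secondary 3, 5, 7

Weights: 1 nun H, 2 so L, 3 sa: H, 4 to L, 5 bi: H, 6 do L, 7 pi L.
Parse right to left (heavy = foot alone; LL = one foot; stranded L unfooted): (ˈnun) so (ˈsa:) to (ˈbi:) (do.ˈpi).
Foot heads: 1, 3, 5, 7.
Primary stress on the leftmost head = syllable 1.
Secondary stress on 3, 5, 7: ˈnun.so.ˌsa:.to.ˌbi:.do.ˌpi.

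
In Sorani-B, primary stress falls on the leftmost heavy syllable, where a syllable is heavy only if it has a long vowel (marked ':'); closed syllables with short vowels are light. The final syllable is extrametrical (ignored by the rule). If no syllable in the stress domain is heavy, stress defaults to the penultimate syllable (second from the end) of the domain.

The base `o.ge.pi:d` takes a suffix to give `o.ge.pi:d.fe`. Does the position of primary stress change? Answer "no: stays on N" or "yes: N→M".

yes: 1→3

Base `o.ge.pi:d` (3 syllables):
  The final syllable (3, pi:d) is extrametrical; the stress domain is syllables 1–2.
  Weights: 1 o L, 2 ge L.
  No heavy syllable in the domain; default to the penultimate syllable (second from the end) of the domain = syllable 1.
  → primary stress on syllable 1.
Suffixed `o.ge.pi:d.fe` (4 syllables):
  The final syllable (4, fe) is extrametrical; the stress domain is syllables 1–3.
  Weights: 1 o L, 2 ge L, 3 pi:d H.
  Heavy syllables in the domain: 3. The leftmost is syllable 3 (pi:d).
  → primary stress on syllable 3.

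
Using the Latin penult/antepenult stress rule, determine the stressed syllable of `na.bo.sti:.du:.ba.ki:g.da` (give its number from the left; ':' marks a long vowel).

Classical Latin: stress the penult if heavy (long vowel or closed), else the antepenult.
Weights: 5 ba L, 6 ki:g H, 7 da L.
The penult (syllable 6, ki:g) is heavy, so it takes stress.
Stress on syllable 6: na.bo.sti:.du:.ba.ˈki:g.da.

6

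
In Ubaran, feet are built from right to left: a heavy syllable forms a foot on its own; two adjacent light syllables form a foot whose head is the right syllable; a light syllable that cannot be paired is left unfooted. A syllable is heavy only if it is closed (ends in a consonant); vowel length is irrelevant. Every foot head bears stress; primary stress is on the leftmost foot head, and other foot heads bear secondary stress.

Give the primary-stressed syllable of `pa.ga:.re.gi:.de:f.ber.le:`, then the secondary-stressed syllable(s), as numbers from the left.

Weights: 1 pa L, 2 ga: L, 3 re L, 4 gi: L, 5 de:f H, 6 ber H, 7 le: L.
Parse right to left (heavy = foot alone; LL = one foot; stranded L unfooted): (pa.ˈga:) (re.ˈgi:) (ˈde:f) (ˈber) le:.
Foot heads: 2, 4, 5, 6.
Primary stress on the leftmost head = syllable 2.
Secondary stress on 4, 5, 6: pa.ˈga:.re.ˌgi:.ˌde:f.ˌber.le:.

primary 2, secondary 4, 5, 6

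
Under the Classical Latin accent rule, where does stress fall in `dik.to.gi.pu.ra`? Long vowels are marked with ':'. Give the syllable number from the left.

3

Classical Latin: stress the penult if heavy (long vowel or closed), else the antepenult.
Weights: 3 gi L, 4 pu L, 5 ra L.
The penult (syllable 4, pu) is light, so stress falls on the antepenult (syllable 3, gi).
Stress on syllable 3: dik.to.ˈgi.pu.ra.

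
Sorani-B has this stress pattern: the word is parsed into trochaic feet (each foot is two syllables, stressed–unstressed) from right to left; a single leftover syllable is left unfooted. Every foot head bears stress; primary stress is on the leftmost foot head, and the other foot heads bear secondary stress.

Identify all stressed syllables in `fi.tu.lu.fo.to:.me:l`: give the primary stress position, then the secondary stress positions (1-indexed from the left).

primary 1, secondary 3, 5

Parse right to left into trochaic (ˈσσ) feet: (ˈfi.tu) (ˈlu.fo) (ˈto:.me:l).
Foot heads (stressed positions): 1, 3, 5.
End Rule Leftmost: primary stress on the leftmost head = syllable 1.
Secondary stress on 3, 5: ˈfi.tu.ˌlu.fo.ˌto:.me:l.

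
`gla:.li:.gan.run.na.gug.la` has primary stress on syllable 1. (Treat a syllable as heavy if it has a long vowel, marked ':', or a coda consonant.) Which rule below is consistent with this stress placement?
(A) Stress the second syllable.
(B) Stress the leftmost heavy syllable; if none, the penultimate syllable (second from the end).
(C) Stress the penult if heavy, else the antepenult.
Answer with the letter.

Rule A → syllable 2 (observed: 1).
Rule B → syllable 1 ✓.
Rule C → syllable 6 (observed: 1).

B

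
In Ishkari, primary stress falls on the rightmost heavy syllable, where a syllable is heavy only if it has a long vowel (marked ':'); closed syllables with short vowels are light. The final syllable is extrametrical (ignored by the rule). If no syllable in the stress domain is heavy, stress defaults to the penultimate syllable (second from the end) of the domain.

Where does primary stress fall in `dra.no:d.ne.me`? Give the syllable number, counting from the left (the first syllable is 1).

2

The final syllable (4, me) is extrametrical; the stress domain is syllables 1–3.
Weights: 1 dra L, 2 no:d H, 3 ne L.
Heavy syllables in the domain: 2. The rightmost is syllable 2 (no:d).
Primary stress: syllable 2 → dra.ˈno:d.ne.me.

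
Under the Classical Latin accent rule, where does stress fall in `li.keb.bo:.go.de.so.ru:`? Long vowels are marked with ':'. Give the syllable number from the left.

Classical Latin: stress the penult if heavy (long vowel or closed), else the antepenult.
Weights: 5 de L, 6 so L, 7 ru: H.
The penult (syllable 6, so) is light, so stress falls on the antepenult (syllable 5, de).
Stress on syllable 5: li.keb.bo:.go.ˈde.so.ru:.

5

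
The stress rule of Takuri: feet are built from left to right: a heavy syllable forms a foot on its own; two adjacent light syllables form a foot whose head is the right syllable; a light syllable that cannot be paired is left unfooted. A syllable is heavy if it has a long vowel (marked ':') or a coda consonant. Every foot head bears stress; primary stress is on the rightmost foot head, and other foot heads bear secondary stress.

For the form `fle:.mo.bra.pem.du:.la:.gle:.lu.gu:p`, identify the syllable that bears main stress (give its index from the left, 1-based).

Weights: 1 fle: H, 2 mo L, 3 bra L, 4 pem H, 5 du: H, 6 la: H, 7 gle: H, 8 lu L, 9 gu:p H.
Parse left to right (heavy = foot alone; LL = one foot; stranded L unfooted): (ˈfle:) (mo.ˈbra) (ˈpem) (ˈdu:) (ˈla:) (ˈgle:) lu (ˈgu:p).
Foot heads: 1, 3, 4, 5, 6, 7, 9.
Primary stress on the rightmost head = syllable 9.
Primary stress: syllable 9 → fle:.mo.bra.pem.du:.la:.gle:.lu.ˈgu:p.

9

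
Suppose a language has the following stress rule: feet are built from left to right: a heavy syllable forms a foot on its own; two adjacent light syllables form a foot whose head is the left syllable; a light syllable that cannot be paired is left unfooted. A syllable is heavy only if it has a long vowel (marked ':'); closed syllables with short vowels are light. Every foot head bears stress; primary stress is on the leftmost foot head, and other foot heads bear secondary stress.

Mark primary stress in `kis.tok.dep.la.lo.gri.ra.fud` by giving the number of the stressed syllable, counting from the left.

1

Weights: 1 kis L, 2 tok L, 3 dep L, 4 la L, 5 lo L, 6 gri L, 7 ra L, 8 fud L.
Parse left to right (heavy = foot alone; LL = one foot; stranded L unfooted): (ˈkis.tok) (ˈdep.la) (ˈlo.gri) (ˈra.fud).
Foot heads: 1, 3, 5, 7.
Primary stress on the leftmost head = syllable 1.
Primary stress: syllable 1 → ˈkis.tok.dep.la.lo.gri.ra.fud.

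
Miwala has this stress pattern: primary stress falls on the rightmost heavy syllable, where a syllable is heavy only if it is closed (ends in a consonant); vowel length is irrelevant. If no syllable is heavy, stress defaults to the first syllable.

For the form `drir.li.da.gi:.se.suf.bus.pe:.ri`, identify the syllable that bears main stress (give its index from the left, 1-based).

Weights: 1 drir H, 2 li L, 3 da L, 4 gi: L, 5 se L, 6 suf H, 7 bus H, 8 pe: L, 9 ri L.
Heavy syllables in the domain: 1, 6, 7. The rightmost is syllable 7 (bus).
Primary stress: syllable 7 → drir.li.da.gi:.se.suf.ˈbus.pe:.ri.

7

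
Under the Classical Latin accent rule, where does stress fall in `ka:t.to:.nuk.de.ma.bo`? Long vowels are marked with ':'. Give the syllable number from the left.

4

Classical Latin: stress the penult if heavy (long vowel or closed), else the antepenult.
Weights: 4 de L, 5 ma L, 6 bo L.
The penult (syllable 5, ma) is light, so stress falls on the antepenult (syllable 4, de).
Stress on syllable 4: ka:t.to:.nuk.ˈde.ma.bo.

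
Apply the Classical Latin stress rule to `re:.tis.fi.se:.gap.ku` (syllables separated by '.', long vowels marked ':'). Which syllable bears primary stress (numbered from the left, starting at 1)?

5

Classical Latin: stress the penult if heavy (long vowel or closed), else the antepenult.
Weights: 4 se: H, 5 gap H, 6 ku L.
The penult (syllable 5, gap) is heavy, so it takes stress.
Stress on syllable 5: re:.tis.fi.se:.ˈgap.ku.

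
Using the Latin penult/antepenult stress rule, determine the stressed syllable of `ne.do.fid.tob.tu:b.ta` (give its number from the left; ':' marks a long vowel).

5

Classical Latin: stress the penult if heavy (long vowel or closed), else the antepenult.
Weights: 4 tob H, 5 tu:b H, 6 ta L.
The penult (syllable 5, tu:b) is heavy, so it takes stress.
Stress on syllable 5: ne.do.fid.tob.ˈtu:b.ta.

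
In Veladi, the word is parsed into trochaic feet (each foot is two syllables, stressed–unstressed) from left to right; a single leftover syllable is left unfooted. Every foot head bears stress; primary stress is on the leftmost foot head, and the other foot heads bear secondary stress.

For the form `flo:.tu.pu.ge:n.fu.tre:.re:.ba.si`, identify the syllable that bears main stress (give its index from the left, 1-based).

Parse left to right into trochaic (ˈσσ) feet: (ˈflo:.tu) (ˈpu.ge:n) (ˈfu.tre:) (ˈre:.ba) si. Syllable 9 is left unfooted.
Foot heads (stressed positions): 1, 3, 5, 7.
End Rule Leftmost: primary stress on the leftmost head = syllable 1.
Primary stress: syllable 1 → ˈflo:.tu.pu.ge:n.fu.tre:.re:.ba.si.

1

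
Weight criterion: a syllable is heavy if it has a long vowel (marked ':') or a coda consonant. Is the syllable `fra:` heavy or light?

heavy

`fra:`: long vowel, open (no coda). Long vowel → heavy.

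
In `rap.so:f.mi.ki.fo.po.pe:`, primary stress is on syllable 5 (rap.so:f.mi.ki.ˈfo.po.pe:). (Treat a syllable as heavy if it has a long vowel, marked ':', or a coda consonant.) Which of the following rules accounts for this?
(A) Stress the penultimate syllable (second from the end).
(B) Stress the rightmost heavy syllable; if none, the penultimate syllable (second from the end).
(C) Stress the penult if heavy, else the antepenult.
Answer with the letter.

C

Rule A → syllable 6 (observed: 5).
Rule B → syllable 7 (observed: 5).
Rule C → syllable 5 ✓.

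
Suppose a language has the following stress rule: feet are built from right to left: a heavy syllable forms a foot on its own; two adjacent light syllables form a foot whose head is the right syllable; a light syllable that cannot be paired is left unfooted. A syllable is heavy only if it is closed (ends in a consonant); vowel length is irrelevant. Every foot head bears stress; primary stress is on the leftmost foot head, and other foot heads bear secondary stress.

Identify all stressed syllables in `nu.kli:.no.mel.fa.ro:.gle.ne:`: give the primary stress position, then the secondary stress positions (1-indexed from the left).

Weights: 1 nu L, 2 kli: L, 3 no L, 4 mel H, 5 fa L, 6 ro: L, 7 gle L, 8 ne: L.
Parse right to left (heavy = foot alone; LL = one foot; stranded L unfooted): nu (kli:.ˈno) (ˈmel) (fa.ˈro:) (gle.ˈne:).
Foot heads: 3, 4, 6, 8.
Primary stress on the leftmost head = syllable 3.
Secondary stress on 4, 6, 8: nu.kli:.ˈno.ˌmel.fa.ˌro:.gle.ˌne:.

primary 3, secondary 4, 6, 8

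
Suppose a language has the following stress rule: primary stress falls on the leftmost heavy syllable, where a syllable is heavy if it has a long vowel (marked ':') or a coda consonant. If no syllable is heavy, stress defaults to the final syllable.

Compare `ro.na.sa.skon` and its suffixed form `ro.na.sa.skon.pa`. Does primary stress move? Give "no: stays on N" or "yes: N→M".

no: stays on 4

Base `ro.na.sa.skon` (4 syllables):
  Weights: 1 ro L, 2 na L, 3 sa L, 4 skon H.
  Heavy syllables in the domain: 4. The leftmost is syllable 4 (skon).
  → primary stress on syllable 4.
Suffixed `ro.na.sa.skon.pa` (5 syllables):
  Weights: 1 ro L, 2 na L, 3 sa L, 4 skon H, 5 pa L.
  Heavy syllables in the domain: 4. The leftmost is syllable 4 (skon).
  → primary stress on syllable 4.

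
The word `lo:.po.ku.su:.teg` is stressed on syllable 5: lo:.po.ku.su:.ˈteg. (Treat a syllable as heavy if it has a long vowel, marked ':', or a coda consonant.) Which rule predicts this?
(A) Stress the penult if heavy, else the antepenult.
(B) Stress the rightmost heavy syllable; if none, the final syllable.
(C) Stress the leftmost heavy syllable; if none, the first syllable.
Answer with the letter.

B

Rule A → syllable 4 (observed: 5).
Rule B → syllable 5 ✓.
Rule C → syllable 1 (observed: 5).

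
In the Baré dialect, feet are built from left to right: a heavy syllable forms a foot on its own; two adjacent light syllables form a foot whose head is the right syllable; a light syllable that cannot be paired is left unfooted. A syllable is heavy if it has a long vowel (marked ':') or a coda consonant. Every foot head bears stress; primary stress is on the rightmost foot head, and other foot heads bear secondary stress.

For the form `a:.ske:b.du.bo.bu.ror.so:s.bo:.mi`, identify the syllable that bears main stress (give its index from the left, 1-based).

8

Weights: 1 a: H, 2 ske:b H, 3 du L, 4 bo L, 5 bu L, 6 ror H, 7 so:s H, 8 bo: H, 9 mi L.
Parse left to right (heavy = foot alone; LL = one foot; stranded L unfooted): (ˈa:) (ˈske:b) (du.ˈbo) bu (ˈror) (ˈso:s) (ˈbo:) mi.
Foot heads: 1, 2, 4, 6, 7, 8.
Primary stress on the rightmost head = syllable 8.
Primary stress: syllable 8 → a:.ske:b.du.bo.bu.ror.so:s.ˈbo:.mi.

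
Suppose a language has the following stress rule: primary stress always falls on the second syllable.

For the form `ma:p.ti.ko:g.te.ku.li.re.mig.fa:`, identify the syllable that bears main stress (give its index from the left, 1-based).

2

The word has 9 syllables; the second syllable is syllable 2 (ti).
Primary stress: syllable 2 → ma:p.ˈti.ko:g.te.ku.li.re.mig.fa:.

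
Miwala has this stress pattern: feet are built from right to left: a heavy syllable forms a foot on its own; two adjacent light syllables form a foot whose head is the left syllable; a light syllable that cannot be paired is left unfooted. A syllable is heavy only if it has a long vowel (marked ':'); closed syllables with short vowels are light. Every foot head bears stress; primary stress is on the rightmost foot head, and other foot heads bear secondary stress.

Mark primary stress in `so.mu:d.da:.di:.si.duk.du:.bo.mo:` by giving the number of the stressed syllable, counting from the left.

Weights: 1 so L, 2 mu:d H, 3 da: H, 4 di: H, 5 si L, 6 duk L, 7 du: H, 8 bo L, 9 mo: H.
Parse right to left (heavy = foot alone; LL = one foot; stranded L unfooted): so (ˈmu:d) (ˈda:) (ˈdi:) (ˈsi.duk) (ˈdu:) bo (ˈmo:).
Foot heads: 2, 3, 4, 5, 7, 9.
Primary stress on the rightmost head = syllable 9.
Primary stress: syllable 9 → so.mu:d.da:.di:.si.duk.du:.bo.ˈmo:.

9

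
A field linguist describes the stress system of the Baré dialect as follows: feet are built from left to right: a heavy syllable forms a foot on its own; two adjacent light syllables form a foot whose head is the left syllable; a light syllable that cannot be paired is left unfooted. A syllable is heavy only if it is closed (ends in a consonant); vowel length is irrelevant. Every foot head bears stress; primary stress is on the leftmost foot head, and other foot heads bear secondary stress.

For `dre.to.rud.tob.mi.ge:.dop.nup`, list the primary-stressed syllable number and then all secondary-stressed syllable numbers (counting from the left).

primary 1, secondary 3, 4, 5, 7, 8

Weights: 1 dre L, 2 to L, 3 rud H, 4 tob H, 5 mi L, 6 ge: L, 7 dop H, 8 nup H.
Parse left to right (heavy = foot alone; LL = one foot; stranded L unfooted): (ˈdre.to) (ˈrud) (ˈtob) (ˈmi.ge:) (ˈdop) (ˈnup).
Foot heads: 1, 3, 4, 5, 7, 8.
Primary stress on the leftmost head = syllable 1.
Secondary stress on 3, 4, 5, 7, 8: ˈdre.to.ˌrud.ˌtob.ˌmi.ge:.ˌdop.ˌnup.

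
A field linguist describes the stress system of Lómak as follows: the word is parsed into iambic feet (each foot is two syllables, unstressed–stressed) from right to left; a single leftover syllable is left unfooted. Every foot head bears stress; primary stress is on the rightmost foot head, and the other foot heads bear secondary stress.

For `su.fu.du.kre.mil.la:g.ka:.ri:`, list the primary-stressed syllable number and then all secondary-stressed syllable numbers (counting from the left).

primary 8, secondary 2, 4, 6

Parse right to left into iambic (σˈσ) feet: (su.ˈfu) (du.ˈkre) (mil.ˈla:g) (ka:.ˈri:).
Foot heads (stressed positions): 2, 4, 6, 8.
End Rule Rightmost: primary stress on the rightmost head = syllable 8.
Secondary stress on 2, 4, 6: su.ˌfu.du.ˌkre.mil.ˌla:g.ka:.ˈri:.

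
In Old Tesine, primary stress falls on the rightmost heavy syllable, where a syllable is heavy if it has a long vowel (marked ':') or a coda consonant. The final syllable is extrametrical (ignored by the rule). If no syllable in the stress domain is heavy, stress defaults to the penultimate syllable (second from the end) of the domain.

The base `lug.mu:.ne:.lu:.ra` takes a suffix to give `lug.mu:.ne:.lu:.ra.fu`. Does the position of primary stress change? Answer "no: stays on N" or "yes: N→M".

no: stays on 4

Base `lug.mu:.ne:.lu:.ra` (5 syllables):
  The final syllable (5, ra) is extrametrical; the stress domain is syllables 1–4.
  Weights: 1 lug H, 2 mu: H, 3 ne: H, 4 lu: H.
  Heavy syllables in the domain: 1, 2, 3, 4. The rightmost is syllable 4 (lu:).
  → primary stress on syllable 4.
Suffixed `lug.mu:.ne:.lu:.ra.fu` (6 syllables):
  The final syllable (6, fu) is extrametrical; the stress domain is syllables 1–5.
  Weights: 1 lug H, 2 mu: H, 3 ne: H, 4 lu: H, 5 ra L.
  Heavy syllables in the domain: 1, 2, 3, 4. The rightmost is syllable 4 (lu:).
  → primary stress on syllable 4.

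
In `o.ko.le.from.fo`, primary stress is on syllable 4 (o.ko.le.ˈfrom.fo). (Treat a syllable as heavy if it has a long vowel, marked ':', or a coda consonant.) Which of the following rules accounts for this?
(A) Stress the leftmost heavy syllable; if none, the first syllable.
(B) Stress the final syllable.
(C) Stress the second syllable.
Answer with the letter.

Rule A → syllable 4 ✓.
Rule B → syllable 5 (observed: 4).
Rule C → syllable 2 (observed: 4).

A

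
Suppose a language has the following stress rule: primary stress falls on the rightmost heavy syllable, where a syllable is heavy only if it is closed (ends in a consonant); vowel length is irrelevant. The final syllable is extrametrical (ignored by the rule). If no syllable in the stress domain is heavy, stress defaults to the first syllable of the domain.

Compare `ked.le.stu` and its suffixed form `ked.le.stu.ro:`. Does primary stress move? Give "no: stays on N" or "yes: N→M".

no: stays on 1

Base `ked.le.stu` (3 syllables):
  The final syllable (3, stu) is extrametrical; the stress domain is syllables 1–2.
  Weights: 1 ked H, 2 le L.
  Heavy syllables in the domain: 1. The rightmost is syllable 1 (ked).
  → primary stress on syllable 1.
Suffixed `ked.le.stu.ro:` (4 syllables):
  The final syllable (4, ro:) is extrametrical; the stress domain is syllables 1–3.
  Weights: 1 ked H, 2 le L, 3 stu L.
  Heavy syllables in the domain: 1. The rightmost is syllable 1 (ked).
  → primary stress on syllable 1.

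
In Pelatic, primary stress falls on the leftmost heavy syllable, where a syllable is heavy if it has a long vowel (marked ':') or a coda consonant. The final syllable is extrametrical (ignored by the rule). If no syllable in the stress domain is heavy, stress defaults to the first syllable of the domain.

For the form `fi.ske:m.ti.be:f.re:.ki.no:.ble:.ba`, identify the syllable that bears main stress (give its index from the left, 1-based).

2

The final syllable (9, ba) is extrametrical; the stress domain is syllables 1–8.
Weights: 1 fi L, 2 ske:m H, 3 ti L, 4 be:f H, 5 re: H, 6 ki L, 7 no: H, 8 ble: H.
Heavy syllables in the domain: 2, 4, 5, 7, 8. The leftmost is syllable 2 (ske:m).
Primary stress: syllable 2 → fi.ˈske:m.ti.be:f.re:.ki.no:.ble:.ba.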